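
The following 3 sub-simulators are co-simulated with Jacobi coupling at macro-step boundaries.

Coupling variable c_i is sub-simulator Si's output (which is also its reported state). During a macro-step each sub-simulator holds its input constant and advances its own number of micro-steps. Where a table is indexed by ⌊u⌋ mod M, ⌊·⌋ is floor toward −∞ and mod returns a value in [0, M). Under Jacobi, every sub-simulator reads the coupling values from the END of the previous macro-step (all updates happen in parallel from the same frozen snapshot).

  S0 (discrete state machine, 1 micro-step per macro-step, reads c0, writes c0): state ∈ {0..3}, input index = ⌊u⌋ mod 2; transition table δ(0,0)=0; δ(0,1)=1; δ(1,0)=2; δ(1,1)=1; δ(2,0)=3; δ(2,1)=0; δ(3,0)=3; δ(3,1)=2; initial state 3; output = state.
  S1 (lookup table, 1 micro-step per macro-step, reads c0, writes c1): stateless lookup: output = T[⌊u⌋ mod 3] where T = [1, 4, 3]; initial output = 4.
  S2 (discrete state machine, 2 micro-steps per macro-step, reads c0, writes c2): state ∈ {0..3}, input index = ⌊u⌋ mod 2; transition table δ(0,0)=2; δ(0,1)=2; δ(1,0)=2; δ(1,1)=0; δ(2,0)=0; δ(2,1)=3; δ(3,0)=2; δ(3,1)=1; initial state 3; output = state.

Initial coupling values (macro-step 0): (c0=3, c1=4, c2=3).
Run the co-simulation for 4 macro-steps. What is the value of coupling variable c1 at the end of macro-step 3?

c1 at macro-step 3 = 1

macro 1: S0 reads c0=3 → after 1×micro: 2; S1 reads c0=3 → after 1×micro: 1; S2 reads c0=3 → after 2×micro: 0 ⇒ (c0=2, c1=1, c2=0)
macro 2: S0 reads c0=2 → after 1×micro: 3; S1 reads c0=2 → after 1×micro: 3; S2 reads c0=2 → after 2×micro: 0 ⇒ (c0=3, c1=3, c2=0)
macro 3: S0 reads c0=3 → after 1×micro: 2; S1 reads c0=3 → after 1×micro: 1; S2 reads c0=3 → after 2×micro: 3 ⇒ (c0=2, c1=1, c2=3)
macro 4: S0 reads c0=2 → after 1×micro: 3; S1 reads c0=2 → after 1×micro: 3; S2 reads c0=2 → after 2×micro: 0 ⇒ (c0=3, c1=3, c2=0)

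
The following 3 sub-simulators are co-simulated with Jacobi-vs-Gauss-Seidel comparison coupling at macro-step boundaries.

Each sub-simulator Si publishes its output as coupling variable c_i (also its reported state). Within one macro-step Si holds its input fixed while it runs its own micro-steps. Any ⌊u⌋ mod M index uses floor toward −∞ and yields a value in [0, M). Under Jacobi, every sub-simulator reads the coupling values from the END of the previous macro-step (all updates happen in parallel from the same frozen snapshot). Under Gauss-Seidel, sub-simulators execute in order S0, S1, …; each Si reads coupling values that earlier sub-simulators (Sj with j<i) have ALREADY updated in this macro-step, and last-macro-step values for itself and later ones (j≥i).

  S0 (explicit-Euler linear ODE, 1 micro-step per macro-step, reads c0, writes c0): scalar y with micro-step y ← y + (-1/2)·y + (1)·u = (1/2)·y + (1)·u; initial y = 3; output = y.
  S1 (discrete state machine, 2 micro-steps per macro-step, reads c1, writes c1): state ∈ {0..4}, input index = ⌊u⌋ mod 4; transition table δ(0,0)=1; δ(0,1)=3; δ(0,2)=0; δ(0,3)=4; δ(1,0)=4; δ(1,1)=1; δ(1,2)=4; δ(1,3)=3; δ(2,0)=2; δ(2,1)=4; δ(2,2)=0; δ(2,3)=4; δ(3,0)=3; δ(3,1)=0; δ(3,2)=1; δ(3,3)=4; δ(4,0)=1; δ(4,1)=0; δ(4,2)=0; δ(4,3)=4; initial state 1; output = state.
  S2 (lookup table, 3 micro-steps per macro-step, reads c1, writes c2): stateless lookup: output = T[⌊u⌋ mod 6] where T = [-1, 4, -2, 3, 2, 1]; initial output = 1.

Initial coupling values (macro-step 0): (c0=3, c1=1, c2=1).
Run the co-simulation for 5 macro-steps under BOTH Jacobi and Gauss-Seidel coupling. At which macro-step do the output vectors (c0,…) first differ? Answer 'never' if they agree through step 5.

first divergence at macro-step: never

[Jacobi] macro 1: S0 reads c0=3 → after 1×micro: 9/2; S1 reads c1=1 → after 2×micro: 1; S2 reads c1=1 → after 3×micro: 4 ⇒ (c0=9/2, c1=1, c2=4)
[Jacobi] macro 2: S0 reads c0=9/2 → after 1×micro: 27/4; S1 reads c1=1 → after 2×micro: 1; S2 reads c1=1 → after 3×micro: 4 ⇒ (c0=27/4, c1=1, c2=4)
[Jacobi] macro 3: S0 reads c0=27/4 → after 1×micro: 81/8; S1 reads c1=1 → after 2×micro: 1; S2 reads c1=1 → after 3×micro: 4 ⇒ (c0=81/8, c1=1, c2=4)
[Jacobi] macro 4: S0 reads c0=81/8 → after 1×micro: 243/16; S1 reads c1=1 → after 2×micro: 1; S2 reads c1=1 → after 3×micro: 4 ⇒ (c0=243/16, c1=1, c2=4)
[Jacobi] macro 5: S0 reads c0=243/16 → after 1×micro: 729/32; S1 reads c1=1 → after 2×micro: 1; S2 reads c1=1 → after 3×micro: 4 ⇒ (c0=729/32, c1=1, c2=4)
[Gauss-Seidel] macro 1: S0 reads c0=3 → after 1×micro: 9/2; S1 reads c1=1 → after 2×micro: 1; S2 reads c1=1 → after 3×micro: 4 ⇒ (c0=9/2, c1=1, c2=4)
[Gauss-Seidel] macro 2: S0 reads c0=9/2 → after 1×micro: 27/4; S1 reads c1=1 → after 2×micro: 1; S2 reads c1=1 → after 3×micro: 4 ⇒ (c0=27/4, c1=1, c2=4)
[Gauss-Seidel] macro 3: S0 reads c0=27/4 → after 1×micro: 81/8; S1 reads c1=1 → after 2×micro: 1; S2 reads c1=1 → after 3×micro: 4 ⇒ (c0=81/8, c1=1, c2=4)
[Gauss-Seidel] macro 4: S0 reads c0=81/8 → after 1×micro: 243/16; S1 reads c1=1 → after 2×micro: 1; S2 reads c1=1 → after 3×micro: 4 ⇒ (c0=243/16, c1=1, c2=4)
[Gauss-Seidel] macro 5: S0 reads c0=243/16 → after 1×micro: 729/32; S1 reads c1=1 → after 2×micro: 1; S2 reads c1=1 → after 3×micro: 4 ⇒ (c0=729/32, c1=1, c2=4)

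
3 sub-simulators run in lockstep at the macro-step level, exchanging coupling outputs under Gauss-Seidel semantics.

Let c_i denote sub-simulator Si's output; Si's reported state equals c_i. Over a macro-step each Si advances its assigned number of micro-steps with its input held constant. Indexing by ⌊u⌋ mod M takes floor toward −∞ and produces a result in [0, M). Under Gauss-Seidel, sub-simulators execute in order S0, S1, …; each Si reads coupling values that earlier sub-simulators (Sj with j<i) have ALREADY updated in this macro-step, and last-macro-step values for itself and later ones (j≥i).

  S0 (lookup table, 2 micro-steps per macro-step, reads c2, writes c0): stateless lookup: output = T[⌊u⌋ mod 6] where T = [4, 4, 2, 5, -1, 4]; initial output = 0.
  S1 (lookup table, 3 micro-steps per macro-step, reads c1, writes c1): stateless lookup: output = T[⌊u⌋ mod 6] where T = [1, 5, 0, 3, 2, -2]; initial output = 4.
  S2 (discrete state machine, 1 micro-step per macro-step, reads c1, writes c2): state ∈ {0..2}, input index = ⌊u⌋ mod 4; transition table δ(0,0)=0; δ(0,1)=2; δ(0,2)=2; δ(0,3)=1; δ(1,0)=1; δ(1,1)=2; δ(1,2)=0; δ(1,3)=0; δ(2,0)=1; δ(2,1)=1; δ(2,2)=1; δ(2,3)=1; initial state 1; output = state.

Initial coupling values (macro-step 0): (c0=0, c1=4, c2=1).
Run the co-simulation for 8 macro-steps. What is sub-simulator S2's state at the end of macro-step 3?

macro 1: S0 reads c2=1 → after 2×micro: 4; S1 reads c1=4 → after 3×micro: 2; S2 reads c1=2 → after 1×micro: 0 ⇒ (c0=4, c1=2, c2=0)
macro 2: S0 reads c2=0 → after 2×micro: 4; S1 reads c1=2 → after 3×micro: 0; S2 reads c1=0 → after 1×micro: 0 ⇒ (c0=4, c1=0, c2=0)
macro 3: S0 reads c2=0 → after 2×micro: 4; S1 reads c1=0 → after 3×micro: 1; S2 reads c1=1 → after 1×micro: 2 ⇒ (c0=4, c1=1, c2=2)
macro 4: S0 reads c2=2 → after 2×micro: 2; S1 reads c1=1 → after 3×micro: 5; S2 reads c1=5 → after 1×micro: 1 ⇒ (c0=2, c1=5, c2=1)
macro 5: S0 reads c2=1 → after 2×micro: 4; S1 reads c1=5 → after 3×micro: -2; S2 reads c1=-2 → after 1×micro: 0 ⇒ (c0=4, c1=-2, c2=0)
macro 6: S0 reads c2=0 → after 2×micro: 4; S1 reads c1=-2 → after 3×micro: 2; S2 reads c1=2 → after 1×micro: 2 ⇒ (c0=4, c1=2, c2=2)
macro 7: S0 reads c2=2 → after 2×micro: 2; S1 reads c1=2 → after 3×micro: 0; S2 reads c1=0 → after 1×micro: 1 ⇒ (c0=2, c1=0, c2=1)
macro 8: S0 reads c2=1 → after 2×micro: 4; S1 reads c1=0 → after 3×micro: 1; S2 reads c1=1 → after 1×micro: 2 ⇒ (c0=4, c1=1, c2=2)

S2 state at macro-step 3 = 2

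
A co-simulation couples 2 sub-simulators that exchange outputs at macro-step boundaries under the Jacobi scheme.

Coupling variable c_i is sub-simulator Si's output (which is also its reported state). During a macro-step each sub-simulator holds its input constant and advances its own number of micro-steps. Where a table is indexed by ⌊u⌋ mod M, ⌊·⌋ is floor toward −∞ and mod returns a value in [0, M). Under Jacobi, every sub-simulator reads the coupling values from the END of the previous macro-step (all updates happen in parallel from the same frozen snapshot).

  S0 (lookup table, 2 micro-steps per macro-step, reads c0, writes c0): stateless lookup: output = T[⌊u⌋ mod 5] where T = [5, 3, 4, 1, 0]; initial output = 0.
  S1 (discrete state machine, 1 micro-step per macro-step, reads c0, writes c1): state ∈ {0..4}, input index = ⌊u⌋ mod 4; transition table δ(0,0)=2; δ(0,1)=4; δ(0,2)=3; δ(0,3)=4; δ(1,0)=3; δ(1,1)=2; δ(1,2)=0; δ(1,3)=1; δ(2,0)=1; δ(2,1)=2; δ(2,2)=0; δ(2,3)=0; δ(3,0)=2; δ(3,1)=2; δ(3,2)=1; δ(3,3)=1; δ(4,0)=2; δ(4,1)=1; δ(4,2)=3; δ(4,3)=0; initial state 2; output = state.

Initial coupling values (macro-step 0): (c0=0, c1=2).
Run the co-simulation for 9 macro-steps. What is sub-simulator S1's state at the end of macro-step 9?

macro 1: S0 reads c0=0 → after 2×micro: 5; S1 reads c0=0 → after 1×micro: 1 ⇒ (c0=5, c1=1)
macro 2: S0 reads c0=5 → after 2×micro: 5; S1 reads c0=5 → after 1×micro: 2 ⇒ (c0=5, c1=2)
macro 3: S0 reads c0=5 → after 2×micro: 5; S1 reads c0=5 → after 1×micro: 2 ⇒ (c0=5, c1=2)
macro 4: S0 reads c0=5 → after 2×micro: 5; S1 reads c0=5 → after 1×micro: 2 ⇒ (c0=5, c1=2)
macro 5: S0 reads c0=5 → after 2×micro: 5; S1 reads c0=5 → after 1×micro: 2 ⇒ (c0=5, c1=2)
macro 6: S0 reads c0=5 → after 2×micro: 5; S1 reads c0=5 → after 1×micro: 2 ⇒ (c0=5, c1=2)
macro 7: S0 reads c0=5 → after 2×micro: 5; S1 reads c0=5 → after 1×micro: 2 ⇒ (c0=5, c1=2)
macro 8: S0 reads c0=5 → after 2×micro: 5; S1 reads c0=5 → after 1×micro: 2 ⇒ (c0=5, c1=2)
macro 9: S0 reads c0=5 → after 2×micro: 5; S1 reads c0=5 → after 1×micro: 2 ⇒ (c0=5, c1=2)

S1 state at macro-step 9 = 2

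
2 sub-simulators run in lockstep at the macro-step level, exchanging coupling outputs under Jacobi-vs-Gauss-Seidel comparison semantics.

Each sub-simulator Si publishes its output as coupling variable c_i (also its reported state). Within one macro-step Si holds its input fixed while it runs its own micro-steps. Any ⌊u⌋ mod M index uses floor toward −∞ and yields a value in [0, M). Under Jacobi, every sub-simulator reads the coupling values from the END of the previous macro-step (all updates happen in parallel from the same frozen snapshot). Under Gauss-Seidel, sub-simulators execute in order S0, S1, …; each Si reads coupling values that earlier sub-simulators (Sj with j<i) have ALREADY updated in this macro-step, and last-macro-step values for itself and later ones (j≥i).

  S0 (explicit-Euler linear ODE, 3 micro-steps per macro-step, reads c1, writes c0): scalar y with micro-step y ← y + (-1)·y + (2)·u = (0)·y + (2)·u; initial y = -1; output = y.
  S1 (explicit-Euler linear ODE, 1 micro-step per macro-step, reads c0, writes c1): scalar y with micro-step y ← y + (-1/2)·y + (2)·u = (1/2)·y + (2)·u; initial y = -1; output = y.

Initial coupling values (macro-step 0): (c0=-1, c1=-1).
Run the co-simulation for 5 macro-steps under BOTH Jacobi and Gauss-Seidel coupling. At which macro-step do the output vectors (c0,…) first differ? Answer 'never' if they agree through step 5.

[Jacobi] macro 1: S0 reads c1=-1 → after 3×micro: -2; S1 reads c0=-1 → after 1×micro: -5/2 ⇒ (c0=-2, c1=-5/2)
[Jacobi] macro 2: S0 reads c1=-5/2 → after 3×micro: -5; S1 reads c0=-2 → after 1×micro: -21/4 ⇒ (c0=-5, c1=-21/4)
[Jacobi] macro 3: S0 reads c1=-21/4 → after 3×micro: -21/2; S1 reads c0=-5 → after 1×micro: -101/8 ⇒ (c0=-21/2, c1=-101/8)
[Jacobi] macro 4: S0 reads c1=-101/8 → after 3×micro: -101/4; S1 reads c0=-21/2 → after 1×micro: -437/16 ⇒ (c0=-101/4, c1=-437/16)
[Jacobi] macro 5: S0 reads c1=-437/16 → after 3×micro: -437/8; S1 reads c0=-101/4 → after 1×micro: -2053/32 ⇒ (c0=-437/8, c1=-2053/32)
[Gauss-Seidel] macro 1: S0 reads c1=-1 → after 3×micro: -2; S1 reads c0=-2 → after 1×micro: -9/2 ⇒ (c0=-2, c1=-9/2)
[Gauss-Seidel] macro 2: S0 reads c1=-9/2 → after 3×micro: -9; S1 reads c0=-9 → after 1×micro: -81/4 ⇒ (c0=-9, c1=-81/4)
[Gauss-Seidel] macro 3: S0 reads c1=-81/4 → after 3×micro: -81/2; S1 reads c0=-81/2 → after 1×micro: -729/8 ⇒ (c0=-81/2, c1=-729/8)
[Gauss-Seidel] macro 4: S0 reads c1=-729/8 → after 3×micro: -729/4; S1 reads c0=-729/4 → after 1×micro: -6561/16 ⇒ (c0=-729/4, c1=-6561/16)
[Gauss-Seidel] macro 5: S0 reads c1=-6561/16 → after 3×micro: -6561/8; S1 reads c0=-6561/8 → after 1×micro: -59049/32 ⇒ (c0=-6561/8, c1=-59049/32)

first divergence at macro-step: 1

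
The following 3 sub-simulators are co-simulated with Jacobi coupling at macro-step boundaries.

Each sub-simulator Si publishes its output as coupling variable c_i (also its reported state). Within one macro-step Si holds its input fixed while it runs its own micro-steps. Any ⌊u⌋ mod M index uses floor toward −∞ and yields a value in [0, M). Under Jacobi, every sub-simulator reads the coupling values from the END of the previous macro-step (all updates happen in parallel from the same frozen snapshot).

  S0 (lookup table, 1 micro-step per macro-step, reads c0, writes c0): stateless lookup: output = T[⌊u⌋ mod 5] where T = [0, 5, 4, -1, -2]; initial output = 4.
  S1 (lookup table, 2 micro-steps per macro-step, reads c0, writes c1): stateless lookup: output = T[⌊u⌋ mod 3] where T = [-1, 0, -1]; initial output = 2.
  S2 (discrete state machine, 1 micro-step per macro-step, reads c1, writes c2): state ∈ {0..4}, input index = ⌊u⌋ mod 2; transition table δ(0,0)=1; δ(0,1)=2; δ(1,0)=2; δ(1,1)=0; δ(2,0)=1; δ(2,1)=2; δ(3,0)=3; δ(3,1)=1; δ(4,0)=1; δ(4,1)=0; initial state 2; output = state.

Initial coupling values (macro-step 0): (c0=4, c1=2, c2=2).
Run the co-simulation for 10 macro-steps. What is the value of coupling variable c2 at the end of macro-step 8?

c2 at macro-step 8 = 0

macro 1: S0 reads c0=4 → after 1×micro: -2; S1 reads c0=4 → after 2×micro: 0; S2 reads c1=2 → after 1×micro: 1 ⇒ (c0=-2, c1=0, c2=1)
macro 2: S0 reads c0=-2 → after 1×micro: -1; S1 reads c0=-2 → after 2×micro: 0; S2 reads c1=0 → after 1×micro: 2 ⇒ (c0=-1, c1=0, c2=2)
macro 3: S0 reads c0=-1 → after 1×micro: -2; S1 reads c0=-1 → after 2×micro: -1; S2 reads c1=0 → after 1×micro: 1 ⇒ (c0=-2, c1=-1, c2=1)
macro 4: S0 reads c0=-2 → after 1×micro: -1; S1 reads c0=-2 → after 2×micro: 0; S2 reads c1=-1 → after 1×micro: 0 ⇒ (c0=-1, c1=0, c2=0)
macro 5: S0 reads c0=-1 → after 1×micro: -2; S1 reads c0=-1 → after 2×micro: -1; S2 reads c1=0 → after 1×micro: 1 ⇒ (c0=-2, c1=-1, c2=1)
macro 6: S0 reads c0=-2 → after 1×micro: -1; S1 reads c0=-2 → after 2×micro: 0; S2 reads c1=-1 → after 1×micro: 0 ⇒ (c0=-1, c1=0, c2=0)
macro 7: S0 reads c0=-1 → after 1×micro: -2; S1 reads c0=-1 → after 2×micro: -1; S2 reads c1=0 → after 1×micro: 1 ⇒ (c0=-2, c1=-1, c2=1)
macro 8: S0 reads c0=-2 → after 1×micro: -1; S1 reads c0=-2 → after 2×micro: 0; S2 reads c1=-1 → after 1×micro: 0 ⇒ (c0=-1, c1=0, c2=0)
macro 9: S0 reads c0=-1 → after 1×micro: -2; S1 reads c0=-1 → after 2×micro: -1; S2 reads c1=0 → after 1×micro: 1 ⇒ (c0=-2, c1=-1, c2=1)
macro 10: S0 reads c0=-2 → after 1×micro: -1; S1 reads c0=-2 → after 2×micro: 0; S2 reads c1=-1 → after 1×micro: 0 ⇒ (c0=-1, c1=0, c2=0)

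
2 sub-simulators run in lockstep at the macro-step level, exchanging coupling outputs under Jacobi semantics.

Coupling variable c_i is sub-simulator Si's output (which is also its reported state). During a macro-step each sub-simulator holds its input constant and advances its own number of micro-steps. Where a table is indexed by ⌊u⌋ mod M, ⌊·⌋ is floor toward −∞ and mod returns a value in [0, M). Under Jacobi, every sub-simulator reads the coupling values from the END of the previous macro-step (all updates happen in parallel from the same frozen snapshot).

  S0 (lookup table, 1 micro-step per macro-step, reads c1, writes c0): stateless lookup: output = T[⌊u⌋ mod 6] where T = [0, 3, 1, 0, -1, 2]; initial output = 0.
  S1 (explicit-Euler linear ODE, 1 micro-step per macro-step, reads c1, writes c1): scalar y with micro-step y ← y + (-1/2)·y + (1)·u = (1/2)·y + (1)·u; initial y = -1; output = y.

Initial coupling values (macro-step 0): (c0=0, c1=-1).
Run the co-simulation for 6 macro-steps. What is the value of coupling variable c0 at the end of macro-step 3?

c0 at macro-step 3 = 0

macro 1: S0 reads c1=-1 → after 1×micro: 2; S1 reads c1=-1 → after 1×micro: -3/2 ⇒ (c0=2, c1=-3/2)
macro 2: S0 reads c1=-3/2 → after 1×micro: -1; S1 reads c1=-3/2 → after 1×micro: -9/4 ⇒ (c0=-1, c1=-9/4)
macro 3: S0 reads c1=-9/4 → after 1×micro: 0; S1 reads c1=-9/4 → after 1×micro: -27/8 ⇒ (c0=0, c1=-27/8)
macro 4: S0 reads c1=-27/8 → after 1×micro: 1; S1 reads c1=-27/8 → after 1×micro: -81/16 ⇒ (c0=1, c1=-81/16)
macro 5: S0 reads c1=-81/16 → after 1×micro: 0; S1 reads c1=-81/16 → after 1×micro: -243/32 ⇒ (c0=0, c1=-243/32)
macro 6: S0 reads c1=-243/32 → after 1×micro: -1; S1 reads c1=-243/32 → after 1×micro: -729/64 ⇒ (c0=-1, c1=-729/64)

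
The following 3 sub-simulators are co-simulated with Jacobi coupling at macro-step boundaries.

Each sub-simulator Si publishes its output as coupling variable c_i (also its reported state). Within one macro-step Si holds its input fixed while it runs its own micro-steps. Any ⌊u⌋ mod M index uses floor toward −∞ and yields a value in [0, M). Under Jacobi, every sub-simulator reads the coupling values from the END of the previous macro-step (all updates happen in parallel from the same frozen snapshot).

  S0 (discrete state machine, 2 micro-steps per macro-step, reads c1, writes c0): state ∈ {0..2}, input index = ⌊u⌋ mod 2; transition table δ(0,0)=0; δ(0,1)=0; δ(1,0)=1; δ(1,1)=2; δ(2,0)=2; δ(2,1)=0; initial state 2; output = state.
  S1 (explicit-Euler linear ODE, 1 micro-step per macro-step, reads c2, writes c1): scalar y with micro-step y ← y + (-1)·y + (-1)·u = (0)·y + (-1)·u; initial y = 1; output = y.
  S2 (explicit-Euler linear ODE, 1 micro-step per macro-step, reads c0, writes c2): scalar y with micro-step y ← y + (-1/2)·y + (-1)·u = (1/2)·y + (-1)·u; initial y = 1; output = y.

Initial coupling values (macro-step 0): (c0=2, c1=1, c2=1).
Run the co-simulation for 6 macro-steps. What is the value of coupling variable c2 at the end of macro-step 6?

macro 1: S0 reads c1=1 → after 2×micro: 0; S1 reads c2=1 → after 1×micro: -1; S2 reads c0=2 → after 1×micro: -3/2 ⇒ (c0=0, c1=-1, c2=-3/2)
macro 2: S0 reads c1=-1 → after 2×micro: 0; S1 reads c2=-3/2 → after 1×micro: 3/2; S2 reads c0=0 → after 1×micro: -3/4 ⇒ (c0=0, c1=3/2, c2=-3/4)
macro 3: S0 reads c1=3/2 → after 2×micro: 0; S1 reads c2=-3/4 → after 1×micro: 3/4; S2 reads c0=0 → after 1×micro: -3/8 ⇒ (c0=0, c1=3/4, c2=-3/8)
macro 4: S0 reads c1=3/4 → after 2×micro: 0; S1 reads c2=-3/8 → after 1×micro: 3/8; S2 reads c0=0 → after 1×micro: -3/16 ⇒ (c0=0, c1=3/8, c2=-3/16)
macro 5: S0 reads c1=3/8 → after 2×micro: 0; S1 reads c2=-3/16 → after 1×micro: 3/16; S2 reads c0=0 → after 1×micro: -3/32 ⇒ (c0=0, c1=3/16, c2=-3/32)
macro 6: S0 reads c1=3/16 → after 2×micro: 0; S1 reads c2=-3/32 → after 1×micro: 3/32; S2 reads c0=0 → after 1×micro: -3/64 ⇒ (c0=0, c1=3/32, c2=-3/64)

c2 at macro-step 6 = -3/64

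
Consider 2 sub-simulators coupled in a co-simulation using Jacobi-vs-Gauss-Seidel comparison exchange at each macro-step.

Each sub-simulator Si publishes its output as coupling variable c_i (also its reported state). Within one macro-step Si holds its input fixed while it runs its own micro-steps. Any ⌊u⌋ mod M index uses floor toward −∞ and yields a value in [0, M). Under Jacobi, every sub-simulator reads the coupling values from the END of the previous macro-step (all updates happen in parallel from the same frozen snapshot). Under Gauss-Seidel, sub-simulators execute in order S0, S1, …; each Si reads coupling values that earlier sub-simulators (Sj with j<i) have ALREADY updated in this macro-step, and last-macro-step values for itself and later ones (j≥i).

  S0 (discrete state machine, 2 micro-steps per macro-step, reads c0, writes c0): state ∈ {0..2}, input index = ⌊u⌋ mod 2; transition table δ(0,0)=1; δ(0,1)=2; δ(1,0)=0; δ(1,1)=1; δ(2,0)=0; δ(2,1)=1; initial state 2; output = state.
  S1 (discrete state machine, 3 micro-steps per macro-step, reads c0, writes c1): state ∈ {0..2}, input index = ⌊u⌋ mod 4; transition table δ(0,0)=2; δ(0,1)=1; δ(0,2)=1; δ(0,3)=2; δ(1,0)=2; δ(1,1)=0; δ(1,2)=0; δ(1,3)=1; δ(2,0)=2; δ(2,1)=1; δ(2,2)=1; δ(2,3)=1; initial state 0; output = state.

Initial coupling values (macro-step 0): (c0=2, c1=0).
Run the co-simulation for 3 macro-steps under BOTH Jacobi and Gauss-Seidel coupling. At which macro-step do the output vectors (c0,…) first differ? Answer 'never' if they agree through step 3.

first divergence at macro-step: never

[Jacobi] macro 1: S0 reads c0=2 → after 2×micro: 1; S1 reads c0=2 → after 3×micro: 1 ⇒ (c0=1, c1=1)
[Jacobi] macro 2: S0 reads c0=1 → after 2×micro: 1; S1 reads c0=1 → after 3×micro: 0 ⇒ (c0=1, c1=0)
[Jacobi] macro 3: S0 reads c0=1 → after 2×micro: 1; S1 reads c0=1 → after 3×micro: 1 ⇒ (c0=1, c1=1)
[Gauss-Seidel] macro 1: S0 reads c0=2 → after 2×micro: 1; S1 reads c0=1 → after 3×micro: 1 ⇒ (c0=1, c1=1)
[Gauss-Seidel] macro 2: S0 reads c0=1 → after 2×micro: 1; S1 reads c0=1 → after 3×micro: 0 ⇒ (c0=1, c1=0)
[Gauss-Seidel] macro 3: S0 reads c0=1 → after 2×micro: 1; S1 reads c0=1 → after 3×micro: 1 ⇒ (c0=1, c1=1)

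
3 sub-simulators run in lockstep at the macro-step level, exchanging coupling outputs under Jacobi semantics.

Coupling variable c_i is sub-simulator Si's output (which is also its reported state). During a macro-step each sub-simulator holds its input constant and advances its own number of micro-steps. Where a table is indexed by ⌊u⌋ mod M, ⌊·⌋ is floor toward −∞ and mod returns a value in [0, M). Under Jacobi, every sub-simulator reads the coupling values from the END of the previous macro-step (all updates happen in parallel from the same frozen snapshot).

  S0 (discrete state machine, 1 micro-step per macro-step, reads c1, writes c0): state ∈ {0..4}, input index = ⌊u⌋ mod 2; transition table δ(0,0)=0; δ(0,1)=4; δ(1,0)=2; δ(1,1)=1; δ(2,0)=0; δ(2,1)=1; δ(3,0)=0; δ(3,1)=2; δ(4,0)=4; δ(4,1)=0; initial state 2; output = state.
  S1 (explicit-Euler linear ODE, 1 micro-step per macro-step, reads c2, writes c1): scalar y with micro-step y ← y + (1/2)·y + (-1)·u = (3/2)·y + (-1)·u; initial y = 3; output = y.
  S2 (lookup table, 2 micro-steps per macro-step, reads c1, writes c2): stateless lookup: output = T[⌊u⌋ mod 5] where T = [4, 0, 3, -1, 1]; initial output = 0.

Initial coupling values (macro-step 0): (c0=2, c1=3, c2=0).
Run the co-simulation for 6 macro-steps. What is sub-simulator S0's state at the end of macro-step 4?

S0 state at macro-step 4 = 2

macro 1: S0 reads c1=3 → after 1×micro: 1; S1 reads c2=0 → after 1×micro: 9/2; S2 reads c1=3 → after 2×micro: -1 ⇒ (c0=1, c1=9/2, c2=-1)
macro 2: S0 reads c1=9/2 → after 1×micro: 2; S1 reads c2=-1 → after 1×micro: 31/4; S2 reads c1=9/2 → after 2×micro: 1 ⇒ (c0=2, c1=31/4, c2=1)
macro 3: S0 reads c1=31/4 → after 1×micro: 1; S1 reads c2=1 → after 1×micro: 85/8; S2 reads c1=31/4 → after 2×micro: 3 ⇒ (c0=1, c1=85/8, c2=3)
macro 4: S0 reads c1=85/8 → after 1×micro: 2; S1 reads c2=3 → after 1×micro: 207/16; S2 reads c1=85/8 → after 2×micro: 4 ⇒ (c0=2, c1=207/16, c2=4)
macro 5: S0 reads c1=207/16 → after 1×micro: 0; S1 reads c2=4 → after 1×micro: 493/32; S2 reads c1=207/16 → after 2×micro: 3 ⇒ (c0=0, c1=493/32, c2=3)
macro 6: S0 reads c1=493/32 → after 1×micro: 4; S1 reads c2=3 → after 1×micro: 1287/64; S2 reads c1=493/32 → after 2×micro: 4 ⇒ (c0=4, c1=1287/64, c2=4)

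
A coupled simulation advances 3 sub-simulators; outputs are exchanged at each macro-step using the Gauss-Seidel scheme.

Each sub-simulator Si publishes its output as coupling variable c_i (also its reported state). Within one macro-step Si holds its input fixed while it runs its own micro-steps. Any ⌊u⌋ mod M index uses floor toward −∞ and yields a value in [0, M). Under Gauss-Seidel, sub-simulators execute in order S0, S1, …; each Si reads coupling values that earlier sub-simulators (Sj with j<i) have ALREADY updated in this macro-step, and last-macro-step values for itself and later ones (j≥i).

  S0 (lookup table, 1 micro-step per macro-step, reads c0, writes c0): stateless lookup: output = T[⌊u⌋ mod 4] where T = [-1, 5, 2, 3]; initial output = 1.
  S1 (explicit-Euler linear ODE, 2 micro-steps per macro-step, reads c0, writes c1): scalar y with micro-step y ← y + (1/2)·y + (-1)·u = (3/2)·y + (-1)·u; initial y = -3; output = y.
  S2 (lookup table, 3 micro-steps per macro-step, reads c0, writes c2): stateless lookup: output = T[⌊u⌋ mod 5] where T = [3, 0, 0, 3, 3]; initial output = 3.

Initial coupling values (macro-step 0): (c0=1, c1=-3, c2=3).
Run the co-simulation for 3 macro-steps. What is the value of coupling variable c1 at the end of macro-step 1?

c1 at macro-step 1 = -77/4

macro 1: S0 reads c0=1 → after 1×micro: 5; S1 reads c0=5 → after 2×micro: -77/4; S2 reads c0=5 → after 3×micro: 3 ⇒ (c0=5, c1=-77/4, c2=3)
macro 2: S0 reads c0=5 → after 1×micro: 5; S1 reads c0=5 → after 2×micro: -893/16; S2 reads c0=5 → after 3×micro: 3 ⇒ (c0=5, c1=-893/16, c2=3)
macro 3: S0 reads c0=5 → after 1×micro: 5; S1 reads c0=5 → after 2×micro: -8837/64; S2 reads c0=5 → after 3×micro: 3 ⇒ (c0=5, c1=-8837/64, c2=3)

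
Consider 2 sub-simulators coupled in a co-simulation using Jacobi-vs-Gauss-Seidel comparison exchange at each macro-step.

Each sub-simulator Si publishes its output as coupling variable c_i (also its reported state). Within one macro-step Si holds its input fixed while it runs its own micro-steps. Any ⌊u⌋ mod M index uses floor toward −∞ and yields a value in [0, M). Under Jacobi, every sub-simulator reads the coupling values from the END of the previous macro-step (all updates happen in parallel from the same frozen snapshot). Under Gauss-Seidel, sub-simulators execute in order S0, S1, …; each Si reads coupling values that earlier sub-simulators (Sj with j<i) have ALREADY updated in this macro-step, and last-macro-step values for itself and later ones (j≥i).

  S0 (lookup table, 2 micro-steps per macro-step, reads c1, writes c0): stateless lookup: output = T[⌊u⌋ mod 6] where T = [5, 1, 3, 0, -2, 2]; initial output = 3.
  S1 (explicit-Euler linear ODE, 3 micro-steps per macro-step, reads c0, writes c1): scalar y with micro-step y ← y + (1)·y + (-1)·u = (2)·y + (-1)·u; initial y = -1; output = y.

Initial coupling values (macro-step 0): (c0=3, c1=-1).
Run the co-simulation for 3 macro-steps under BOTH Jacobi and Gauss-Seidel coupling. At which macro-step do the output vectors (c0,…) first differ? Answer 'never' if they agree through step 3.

[Jacobi] macro 1: S0 reads c1=-1 → after 2×micro: 2; S1 reads c0=3 → after 3×micro: -29 ⇒ (c0=2, c1=-29)
[Jacobi] macro 2: S0 reads c1=-29 → after 2×micro: 1; S1 reads c0=2 → after 3×micro: -246 ⇒ (c0=1, c1=-246)
[Jacobi] macro 3: S0 reads c1=-246 → after 2×micro: 5; S1 reads c0=1 → after 3×micro: -1975 ⇒ (c0=5, c1=-1975)
[Gauss-Seidel] macro 1: S0 reads c1=-1 → after 2×micro: 2; S1 reads c0=2 → after 3×micro: -22 ⇒ (c0=2, c1=-22)
[Gauss-Seidel] macro 2: S0 reads c1=-22 → after 2×micro: 3; S1 reads c0=3 → after 3×micro: -197 ⇒ (c0=3, c1=-197)
[Gauss-Seidel] macro 3: S0 reads c1=-197 → after 2×micro: 1; S1 reads c0=1 → after 3×micro: -1583 ⇒ (c0=1, c1=-1583)

first divergence at macro-step: 1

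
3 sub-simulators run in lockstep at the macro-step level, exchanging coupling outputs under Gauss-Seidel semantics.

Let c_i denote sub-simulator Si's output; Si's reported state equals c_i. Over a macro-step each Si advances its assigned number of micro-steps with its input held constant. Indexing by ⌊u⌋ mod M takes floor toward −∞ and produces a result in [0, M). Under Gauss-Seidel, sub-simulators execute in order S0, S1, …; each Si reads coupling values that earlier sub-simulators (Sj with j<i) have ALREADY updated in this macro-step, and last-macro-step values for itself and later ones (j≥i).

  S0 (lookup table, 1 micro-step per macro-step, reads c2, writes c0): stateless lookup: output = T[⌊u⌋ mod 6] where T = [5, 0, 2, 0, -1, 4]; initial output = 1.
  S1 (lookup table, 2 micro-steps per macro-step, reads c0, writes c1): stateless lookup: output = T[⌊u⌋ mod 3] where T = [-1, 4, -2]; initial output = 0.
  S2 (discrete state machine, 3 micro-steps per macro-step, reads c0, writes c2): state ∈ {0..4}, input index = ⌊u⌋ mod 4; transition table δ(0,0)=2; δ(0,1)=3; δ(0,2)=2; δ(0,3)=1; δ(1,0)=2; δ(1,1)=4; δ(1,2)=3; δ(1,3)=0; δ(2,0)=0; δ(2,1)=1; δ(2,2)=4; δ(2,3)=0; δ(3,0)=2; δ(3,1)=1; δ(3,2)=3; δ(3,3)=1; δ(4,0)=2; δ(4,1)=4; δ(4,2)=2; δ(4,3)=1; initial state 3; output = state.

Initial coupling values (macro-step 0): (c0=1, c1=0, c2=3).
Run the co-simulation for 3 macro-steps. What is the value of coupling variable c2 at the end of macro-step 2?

macro 1: S0 reads c2=3 → after 1×micro: 0; S1 reads c0=0 → after 2×micro: -1; S2 reads c0=0 → after 3×micro: 2 ⇒ (c0=0, c1=-1, c2=2)
macro 2: S0 reads c2=2 → after 1×micro: 2; S1 reads c0=2 → after 2×micro: -2; S2 reads c0=2 → after 3×micro: 4 ⇒ (c0=2, c1=-2, c2=4)
macro 3: S0 reads c2=4 → after 1×micro: -1; S1 reads c0=-1 → after 2×micro: -2; S2 reads c0=-1 → after 3×micro: 1 ⇒ (c0=-1, c1=-2, c2=1)

c2 at macro-step 2 = 4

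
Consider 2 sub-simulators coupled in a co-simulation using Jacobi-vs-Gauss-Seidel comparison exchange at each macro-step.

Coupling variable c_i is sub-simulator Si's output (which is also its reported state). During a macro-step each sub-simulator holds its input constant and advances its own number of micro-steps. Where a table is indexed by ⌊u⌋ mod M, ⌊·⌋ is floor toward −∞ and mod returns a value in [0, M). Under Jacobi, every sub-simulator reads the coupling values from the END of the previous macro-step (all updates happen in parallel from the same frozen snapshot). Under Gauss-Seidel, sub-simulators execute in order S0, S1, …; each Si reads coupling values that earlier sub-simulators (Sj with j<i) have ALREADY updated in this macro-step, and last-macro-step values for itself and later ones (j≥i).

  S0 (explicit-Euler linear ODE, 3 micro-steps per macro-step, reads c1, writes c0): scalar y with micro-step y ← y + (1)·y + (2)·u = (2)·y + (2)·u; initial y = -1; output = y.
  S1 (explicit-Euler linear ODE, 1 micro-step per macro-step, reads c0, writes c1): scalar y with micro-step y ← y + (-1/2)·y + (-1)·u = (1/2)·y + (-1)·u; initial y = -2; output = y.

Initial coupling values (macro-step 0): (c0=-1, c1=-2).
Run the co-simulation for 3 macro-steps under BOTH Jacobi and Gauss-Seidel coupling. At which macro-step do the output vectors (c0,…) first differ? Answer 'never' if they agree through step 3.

[Jacobi] macro 1: S0 reads c1=-2 → after 3×micro: -36; S1 reads c0=-1 → after 1×micro: 0 ⇒ (c0=-36, c1=0)
[Jacobi] macro 2: S0 reads c1=0 → after 3×micro: -288; S1 reads c0=-36 → after 1×micro: 36 ⇒ (c0=-288, c1=36)
[Jacobi] macro 3: S0 reads c1=36 → after 3×micro: -1800; S1 reads c0=-288 → after 1×micro: 306 ⇒ (c0=-1800, c1=306)
[Gauss-Seidel] macro 1: S0 reads c1=-2 → after 3×micro: -36; S1 reads c0=-36 → after 1×micro: 35 ⇒ (c0=-36, c1=35)
[Gauss-Seidel] macro 2: S0 reads c1=35 → after 3×micro: 202; S1 reads c0=202 → after 1×micro: -369/2 ⇒ (c0=202, c1=-369/2)
[Gauss-Seidel] macro 3: S0 reads c1=-369/2 → after 3×micro: -967; S1 reads c0=-967 → after 1×micro: 3499/4 ⇒ (c0=-967, c1=3499/4)

first divergence at macro-step: 1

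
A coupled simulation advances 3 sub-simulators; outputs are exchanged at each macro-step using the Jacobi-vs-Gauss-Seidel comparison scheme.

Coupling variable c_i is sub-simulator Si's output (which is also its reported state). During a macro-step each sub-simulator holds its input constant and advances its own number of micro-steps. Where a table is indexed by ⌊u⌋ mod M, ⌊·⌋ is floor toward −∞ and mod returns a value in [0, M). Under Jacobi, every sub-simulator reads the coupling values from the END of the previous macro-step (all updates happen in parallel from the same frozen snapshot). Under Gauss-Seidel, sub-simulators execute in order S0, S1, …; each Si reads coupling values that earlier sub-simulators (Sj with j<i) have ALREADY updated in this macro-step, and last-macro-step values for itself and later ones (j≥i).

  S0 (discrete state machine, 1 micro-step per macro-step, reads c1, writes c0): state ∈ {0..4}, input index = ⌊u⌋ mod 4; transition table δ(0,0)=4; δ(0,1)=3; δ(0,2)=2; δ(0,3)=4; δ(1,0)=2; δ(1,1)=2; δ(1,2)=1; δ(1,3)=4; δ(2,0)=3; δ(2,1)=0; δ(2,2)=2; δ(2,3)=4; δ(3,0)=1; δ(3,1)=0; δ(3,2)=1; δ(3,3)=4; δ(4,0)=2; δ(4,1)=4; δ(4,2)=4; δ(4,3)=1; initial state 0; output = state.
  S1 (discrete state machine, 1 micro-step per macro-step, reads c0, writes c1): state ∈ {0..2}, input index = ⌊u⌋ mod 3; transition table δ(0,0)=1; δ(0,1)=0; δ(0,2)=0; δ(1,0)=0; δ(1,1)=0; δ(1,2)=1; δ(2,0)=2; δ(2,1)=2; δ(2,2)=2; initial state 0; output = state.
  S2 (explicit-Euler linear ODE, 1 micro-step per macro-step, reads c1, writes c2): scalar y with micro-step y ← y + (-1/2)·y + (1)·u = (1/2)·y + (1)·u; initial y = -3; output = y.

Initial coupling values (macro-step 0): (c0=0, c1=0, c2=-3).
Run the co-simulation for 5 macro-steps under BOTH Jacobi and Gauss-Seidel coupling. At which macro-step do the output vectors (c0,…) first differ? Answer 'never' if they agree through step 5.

first divergence at macro-step: 1

[Jacobi] macro 1: S0 reads c1=0 → after 1×micro: 4; S1 reads c0=0 → after 1×micro: 1; S2 reads c1=0 → after 1×micro: -3/2 ⇒ (c0=4, c1=1, c2=-3/2)
[Jacobi] macro 2: S0 reads c1=1 → after 1×micro: 4; S1 reads c0=4 → after 1×micro: 0; S2 reads c1=1 → after 1×micro: 1/4 ⇒ (c0=4, c1=0, c2=1/4)
[Jacobi] macro 3: S0 reads c1=0 → after 1×micro: 2; S1 reads c0=4 → after 1×micro: 0; S2 reads c1=0 → after 1×micro: 1/8 ⇒ (c0=2, c1=0, c2=1/8)
[Jacobi] macro 4: S0 reads c1=0 → after 1×micro: 3; S1 reads c0=2 → after 1×micro: 0; S2 reads c1=0 → after 1×micro: 1/16 ⇒ (c0=3, c1=0, c2=1/16)
[Jacobi] macro 5: S0 reads c1=0 → after 1×micro: 1; S1 reads c0=3 → after 1×micro: 1; S2 reads c1=0 → after 1×micro: 1/32 ⇒ (c0=1, c1=1, c2=1/32)
[Gauss-Seidel] macro 1: S0 reads c1=0 → after 1×micro: 4; S1 reads c0=4 → after 1×micro: 0; S2 reads c1=0 → after 1×micro: -3/2 ⇒ (c0=4, c1=0, c2=-3/2)
[Gauss-Seidel] macro 2: S0 reads c1=0 → after 1×micro: 2; S1 reads c0=2 → after 1×micro: 0; S2 reads c1=0 → after 1×micro: -3/4 ⇒ (c0=2, c1=0, c2=-3/4)
[Gauss-Seidel] macro 3: S0 reads c1=0 → after 1×micro: 3; S1 reads c0=3 → after 1×micro: 1; S2 reads c1=1 → after 1×micro: 5/8 ⇒ (c0=3, c1=1, c2=5/8)
[Gauss-Seidel] macro 4: S0 reads c1=1 → after 1×micro: 0; S1 reads c0=0 → after 1×micro: 0; S2 reads c1=0 → after 1×micro: 5/16 ⇒ (c0=0, c1=0, c2=5/16)
[Gauss-Seidel] macro 5: S0 reads c1=0 → after 1×micro: 4; S1 reads c0=4 → after 1×micro: 0; S2 reads c1=0 → after 1×micro: 5/32 ⇒ (c0=4, c1=0, c2=5/32)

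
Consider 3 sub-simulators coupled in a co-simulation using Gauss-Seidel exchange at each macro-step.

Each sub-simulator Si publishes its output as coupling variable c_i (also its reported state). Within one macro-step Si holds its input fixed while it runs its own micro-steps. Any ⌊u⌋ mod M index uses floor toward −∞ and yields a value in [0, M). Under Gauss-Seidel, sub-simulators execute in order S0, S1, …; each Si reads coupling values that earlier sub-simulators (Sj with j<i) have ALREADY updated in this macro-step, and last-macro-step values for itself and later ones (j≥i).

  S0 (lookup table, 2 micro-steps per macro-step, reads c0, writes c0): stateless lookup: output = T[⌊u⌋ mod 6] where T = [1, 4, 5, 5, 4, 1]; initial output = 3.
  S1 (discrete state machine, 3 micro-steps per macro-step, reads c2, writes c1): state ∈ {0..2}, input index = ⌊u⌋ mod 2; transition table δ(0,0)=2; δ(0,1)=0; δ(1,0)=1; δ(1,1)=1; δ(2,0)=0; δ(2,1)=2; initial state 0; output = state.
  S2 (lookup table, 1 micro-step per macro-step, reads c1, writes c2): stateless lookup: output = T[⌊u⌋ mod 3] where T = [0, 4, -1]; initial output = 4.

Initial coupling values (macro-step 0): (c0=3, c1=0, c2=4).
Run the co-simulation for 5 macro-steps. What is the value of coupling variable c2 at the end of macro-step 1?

macro 1: S0 reads c0=3 → after 2×micro: 5; S1 reads c2=4 → after 3×micro: 2; S2 reads c1=2 → after 1×micro: -1 ⇒ (c0=5, c1=2, c2=-1)
macro 2: S0 reads c0=5 → after 2×micro: 1; S1 reads c2=-1 → after 3×micro: 2; S2 reads c1=2 → after 1×micro: -1 ⇒ (c0=1, c1=2, c2=-1)
macro 3: S0 reads c0=1 → after 2×micro: 4; S1 reads c2=-1 → after 3×micro: 2; S2 reads c1=2 → after 1×micro: -1 ⇒ (c0=4, c1=2, c2=-1)
macro 4: S0 reads c0=4 → after 2×micro: 4; S1 reads c2=-1 → after 3×micro: 2; S2 reads c1=2 → after 1×micro: -1 ⇒ (c0=4, c1=2, c2=-1)
macro 5: S0 reads c0=4 → after 2×micro: 4; S1 reads c2=-1 → after 3×micro: 2; S2 reads c1=2 → after 1×micro: -1 ⇒ (c0=4, c1=2, c2=-1)

c2 at macro-step 1 = -1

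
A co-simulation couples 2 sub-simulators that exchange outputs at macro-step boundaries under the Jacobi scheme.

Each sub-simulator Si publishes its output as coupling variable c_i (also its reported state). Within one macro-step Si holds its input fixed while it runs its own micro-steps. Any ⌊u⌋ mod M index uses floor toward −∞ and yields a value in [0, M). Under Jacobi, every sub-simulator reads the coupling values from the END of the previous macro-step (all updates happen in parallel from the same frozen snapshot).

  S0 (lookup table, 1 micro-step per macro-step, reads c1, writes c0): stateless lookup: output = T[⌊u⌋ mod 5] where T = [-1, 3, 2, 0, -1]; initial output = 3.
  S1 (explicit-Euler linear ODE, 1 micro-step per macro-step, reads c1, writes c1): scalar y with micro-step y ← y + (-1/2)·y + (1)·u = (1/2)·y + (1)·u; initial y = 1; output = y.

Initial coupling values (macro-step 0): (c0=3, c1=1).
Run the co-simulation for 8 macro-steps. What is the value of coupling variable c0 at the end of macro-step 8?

macro 1: S0 reads c1=1 → after 1×micro: 3; S1 reads c1=1 → after 1×micro: 3/2 ⇒ (c0=3, c1=3/2)
macro 2: S0 reads c1=3/2 → after 1×micro: 3; S1 reads c1=3/2 → after 1×micro: 9/4 ⇒ (c0=3, c1=9/4)
macro 3: S0 reads c1=9/4 → after 1×micro: 2; S1 reads c1=9/4 → after 1×micro: 27/8 ⇒ (c0=2, c1=27/8)
macro 4: S0 reads c1=27/8 → after 1×micro: 0; S1 reads c1=27/8 → after 1×micro: 81/16 ⇒ (c0=0, c1=81/16)
macro 5: S0 reads c1=81/16 → after 1×micro: -1; S1 reads c1=81/16 → after 1×micro: 243/32 ⇒ (c0=-1, c1=243/32)
macro 6: S0 reads c1=243/32 → after 1×micro: 2; S1 reads c1=243/32 → after 1×micro: 729/64 ⇒ (c0=2, c1=729/64)
macro 7: S0 reads c1=729/64 → after 1×micro: 3; S1 reads c1=729/64 → after 1×micro: 2187/128 ⇒ (c0=3, c1=2187/128)
macro 8: S0 reads c1=2187/128 → after 1×micro: 2; S1 reads c1=2187/128 → after 1×micro: 6561/256 ⇒ (c0=2, c1=6561/256)

c0 at macro-step 8 = 2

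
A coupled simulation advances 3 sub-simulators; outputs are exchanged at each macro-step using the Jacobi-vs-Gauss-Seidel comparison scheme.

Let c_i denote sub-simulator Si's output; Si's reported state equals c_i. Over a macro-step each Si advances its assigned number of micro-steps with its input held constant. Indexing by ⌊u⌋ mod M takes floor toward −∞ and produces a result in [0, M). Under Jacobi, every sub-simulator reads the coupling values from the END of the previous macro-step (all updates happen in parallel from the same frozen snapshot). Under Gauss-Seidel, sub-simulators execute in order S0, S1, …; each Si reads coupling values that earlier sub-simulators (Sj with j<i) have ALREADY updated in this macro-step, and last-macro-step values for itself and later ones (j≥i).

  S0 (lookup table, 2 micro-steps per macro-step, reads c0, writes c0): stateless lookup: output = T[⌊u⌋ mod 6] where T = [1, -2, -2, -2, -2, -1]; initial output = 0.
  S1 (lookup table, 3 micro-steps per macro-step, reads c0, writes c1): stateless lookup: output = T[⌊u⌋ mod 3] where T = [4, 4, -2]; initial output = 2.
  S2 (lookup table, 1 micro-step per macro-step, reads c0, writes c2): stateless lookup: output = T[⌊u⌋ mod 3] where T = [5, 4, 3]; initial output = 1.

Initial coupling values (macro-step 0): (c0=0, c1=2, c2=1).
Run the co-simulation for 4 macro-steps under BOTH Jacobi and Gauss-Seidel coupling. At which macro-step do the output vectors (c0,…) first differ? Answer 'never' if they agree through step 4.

first divergence at macro-step: 1

[Jacobi] macro 1: S0 reads c0=0 → after 2×micro: 1; S1 reads c0=0 → after 3×micro: 4; S2 reads c0=0 → after 1×micro: 5 ⇒ (c0=1, c1=4, c2=5)
[Jacobi] macro 2: S0 reads c0=1 → after 2×micro: -2; S1 reads c0=1 → after 3×micro: 4; S2 reads c0=1 → after 1×micro: 4 ⇒ (c0=-2, c1=4, c2=4)
[Jacobi] macro 3: S0 reads c0=-2 → after 2×micro: -2; S1 reads c0=-2 → after 3×micro: 4; S2 reads c0=-2 → after 1×micro: 4 ⇒ (c0=-2, c1=4, c2=4)
[Jacobi] macro 4: S0 reads c0=-2 → after 2×micro: -2; S1 reads c0=-2 → after 3×micro: 4; S2 reads c0=-2 → after 1×micro: 4 ⇒ (c0=-2, c1=4, c2=4)
[Gauss-Seidel] macro 1: S0 reads c0=0 → after 2×micro: 1; S1 reads c0=1 → after 3×micro: 4; S2 reads c0=1 → after 1×micro: 4 ⇒ (c0=1, c1=4, c2=4)
[Gauss-Seidel] macro 2: S0 reads c0=1 → after 2×micro: -2; S1 reads c0=-2 → after 3×micro: 4; S2 reads c0=-2 → after 1×micro: 4 ⇒ (c0=-2, c1=4, c2=4)
[Gauss-Seidel] macro 3: S0 reads c0=-2 → after 2×micro: -2; S1 reads c0=-2 → after 3×micro: 4; S2 reads c0=-2 → after 1×micro: 4 ⇒ (c0=-2, c1=4, c2=4)
[Gauss-Seidel] macro 4: S0 reads c0=-2 → after 2×micro: -2; S1 reads c0=-2 → after 3×micro: 4; S2 reads c0=-2 → after 1×micro: 4 ⇒ (c0=-2, c1=4, c2=4)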